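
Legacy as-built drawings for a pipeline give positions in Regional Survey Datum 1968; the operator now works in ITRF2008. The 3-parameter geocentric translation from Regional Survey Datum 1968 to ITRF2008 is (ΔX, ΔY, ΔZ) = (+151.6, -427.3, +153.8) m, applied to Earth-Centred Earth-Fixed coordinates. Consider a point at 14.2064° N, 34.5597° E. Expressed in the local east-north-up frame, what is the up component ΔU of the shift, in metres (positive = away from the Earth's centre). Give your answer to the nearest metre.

ΔU = -76 m

The local up (radial) axis is (cos φ cos λ, cos φ sin λ, sin φ), giving ΔU = 121.030 − 234.979 + 37.745 = -76.20 m.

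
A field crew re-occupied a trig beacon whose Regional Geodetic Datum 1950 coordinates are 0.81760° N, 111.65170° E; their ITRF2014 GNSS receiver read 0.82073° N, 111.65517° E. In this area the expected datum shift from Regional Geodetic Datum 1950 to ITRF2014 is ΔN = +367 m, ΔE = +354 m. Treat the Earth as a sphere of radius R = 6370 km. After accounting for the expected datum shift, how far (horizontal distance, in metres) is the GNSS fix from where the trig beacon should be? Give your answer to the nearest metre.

37 m

Observed coordinate differences: Δφ = +0.00313°, Δλ = +0.00347°.
Converting to metres (1° lat = 111177 m, cos φ = 0.999898): observed ΔN = 348.0 m, observed ΔE = 385.7 m.
Subtracting the expected shift leaves a residual of 348.0 − (367) = -19.0 m north and 385.7 − (354) = 31.7 m east.
Residual distance = √((-19.0)² + 31.7²) = 37.0 m.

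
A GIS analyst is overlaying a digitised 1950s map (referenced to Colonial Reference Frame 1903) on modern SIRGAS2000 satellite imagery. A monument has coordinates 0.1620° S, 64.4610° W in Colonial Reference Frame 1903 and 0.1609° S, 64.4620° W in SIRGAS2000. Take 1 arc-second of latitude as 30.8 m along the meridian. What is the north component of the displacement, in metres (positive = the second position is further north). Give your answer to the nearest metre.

ΔN = 122 m

Δφ = -0.1609° − -0.1620° = +0.0011°; Δλ = -64.4620° − -64.4610° = -0.0010°.
1° of latitude = 3600 × 30.80 = 110880 m.
ΔN = Δφ × 110880 = 122.0 m; ΔE = Δλ × 110880 × cos(-0.1620°) = -0.0010 × 110880 × 0.999996 = -110.9 m.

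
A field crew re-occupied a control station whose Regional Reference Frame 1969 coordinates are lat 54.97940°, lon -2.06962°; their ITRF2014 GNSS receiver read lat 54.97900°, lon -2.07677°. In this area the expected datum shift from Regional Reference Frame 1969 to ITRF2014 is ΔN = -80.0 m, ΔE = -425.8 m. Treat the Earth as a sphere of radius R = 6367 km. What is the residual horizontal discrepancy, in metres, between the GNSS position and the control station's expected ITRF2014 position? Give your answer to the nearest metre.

Observed coordinate differences: Δφ = -0.00040°, Δλ = -0.00715°.
Converting to metres (1° lat = 111125 m, cos φ = 0.573871): observed ΔN = -44.5 m, observed ΔE = -456.0 m.
Subtracting the expected shift leaves a residual of -44.5 − (-80.0) = 35.5 m north and -456.0 − (-425.8) = -30.2 m east.
Residual distance = √(35.5² + (-30.2)²) = 46.6 m.

47 m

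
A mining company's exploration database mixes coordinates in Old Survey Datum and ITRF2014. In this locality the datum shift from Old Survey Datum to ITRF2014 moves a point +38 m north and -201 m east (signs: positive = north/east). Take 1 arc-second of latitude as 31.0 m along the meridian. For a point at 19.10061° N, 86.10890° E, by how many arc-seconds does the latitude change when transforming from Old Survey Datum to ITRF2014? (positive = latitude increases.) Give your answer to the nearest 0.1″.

Δφ = 1.2″

1″ of latitude = 31.00 m, so Δφ = 38.0 / 31.00 = 1.226″.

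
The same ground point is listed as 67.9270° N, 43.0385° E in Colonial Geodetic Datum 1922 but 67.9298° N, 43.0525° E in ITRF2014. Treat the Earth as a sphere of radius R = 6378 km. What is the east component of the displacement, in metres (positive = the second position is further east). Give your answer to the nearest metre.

ΔE = 586 m

Δφ = 67.9298° − 67.9270° = +0.0028°; Δλ = 43.0525° − 43.0385° = +0.0140°.
1° along a meridian = πR/180 = 111317 m.
ΔN = Δφ × 111317 = 311.7 m; ΔE = Δλ × 111317 × cos(67.9270°) = +0.0140 × 111317 × 0.375788 = 585.6 m.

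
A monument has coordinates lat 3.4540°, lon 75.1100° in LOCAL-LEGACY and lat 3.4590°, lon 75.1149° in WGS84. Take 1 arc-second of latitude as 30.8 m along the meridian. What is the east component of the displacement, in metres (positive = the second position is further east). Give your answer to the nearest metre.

Δφ = 3.4590° − 3.4540° = +0.0050°; Δλ = 75.1149° − 75.1100° = +0.0049°.
1° of latitude = 3600 × 30.80 = 110880 m.
ΔN = Δφ × 110880 = 554.4 m; ΔE = Δλ × 110880 × cos(3.4540°) = +0.0049 × 110880 × 0.998183 = 542.3 m.

ΔE = 542 m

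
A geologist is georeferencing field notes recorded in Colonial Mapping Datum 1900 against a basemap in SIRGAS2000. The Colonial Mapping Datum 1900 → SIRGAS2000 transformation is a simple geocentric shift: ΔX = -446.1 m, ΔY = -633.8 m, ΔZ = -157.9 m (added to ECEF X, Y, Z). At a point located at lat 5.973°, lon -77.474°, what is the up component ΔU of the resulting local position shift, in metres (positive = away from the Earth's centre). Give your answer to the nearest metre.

ΔU = 503 m

The local up (radial) axis is (cos φ cos λ, cos φ sin λ, sin φ), giving ΔU = -96.226 + 615.355 − 16.431 = 502.70 m.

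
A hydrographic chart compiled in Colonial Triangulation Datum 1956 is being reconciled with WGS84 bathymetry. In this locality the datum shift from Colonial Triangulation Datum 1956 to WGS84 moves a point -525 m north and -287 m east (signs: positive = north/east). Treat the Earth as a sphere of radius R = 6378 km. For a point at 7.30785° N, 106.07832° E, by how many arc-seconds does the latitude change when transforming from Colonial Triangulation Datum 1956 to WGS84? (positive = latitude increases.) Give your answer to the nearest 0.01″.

On a sphere of radius R, 1 rad of latitude = R, so Δφ = ΔN / R = -525.0 / 6378000 = -8.2314e-05 rad = -16.979″.

Δφ = -16.98″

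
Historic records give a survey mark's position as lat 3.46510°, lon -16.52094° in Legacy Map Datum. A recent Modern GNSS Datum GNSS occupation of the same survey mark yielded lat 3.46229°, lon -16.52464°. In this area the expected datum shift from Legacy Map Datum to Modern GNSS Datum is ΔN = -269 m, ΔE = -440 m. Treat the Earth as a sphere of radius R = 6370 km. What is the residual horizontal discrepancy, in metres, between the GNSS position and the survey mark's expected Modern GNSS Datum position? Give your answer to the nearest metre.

Observed coordinate differences: Δφ = -0.00281°, Δλ = -0.00370°.
Converting to metres (1° lat = 111177 m, cos φ = 0.998172): observed ΔN = -312.4 m, observed ΔE = -410.6 m.
Subtracting the expected shift leaves a residual of -312.4 − (-269) = -43.4 m north and -410.6 − (-440) = 29.4 m east.
Residual distance = √((-43.4)² + 29.4²) = 52.4 m.

52 m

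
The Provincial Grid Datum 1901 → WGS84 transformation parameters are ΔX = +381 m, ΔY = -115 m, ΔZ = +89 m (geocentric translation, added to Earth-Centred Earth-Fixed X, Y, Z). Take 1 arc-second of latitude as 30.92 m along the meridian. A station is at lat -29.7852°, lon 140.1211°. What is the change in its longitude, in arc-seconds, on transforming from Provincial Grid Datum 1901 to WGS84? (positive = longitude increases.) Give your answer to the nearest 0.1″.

sin φ = -0.496750, cos φ = 0.867894, sin λ = 0.641167, cos λ = -0.767401.
East component: ΔE = −sin λ·ΔX + cos λ·ΔY = −(0.641167)(381) + (-0.767401)(-115) = -156.03 m.
1° of latitude spans 3600 × 30.92 = 111312 m; at latitude φ, 1° of longitude spans that × cos φ = 96607.0 m, so Δλ = -156.03 / 96607.0 × 3600 = -5.814″.

Δλ = -5.8″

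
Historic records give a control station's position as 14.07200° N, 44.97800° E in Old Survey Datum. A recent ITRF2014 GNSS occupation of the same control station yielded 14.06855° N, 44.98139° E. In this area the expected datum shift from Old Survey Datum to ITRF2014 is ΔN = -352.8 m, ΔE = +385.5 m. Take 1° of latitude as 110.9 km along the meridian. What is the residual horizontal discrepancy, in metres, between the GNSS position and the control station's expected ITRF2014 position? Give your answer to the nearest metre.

Observed coordinate differences: Δφ = -0.00345°, Δλ = +0.00339°.
Converting to metres (1° lat = 110900 m, cos φ = 0.969991): observed ΔN = -382.6 m, observed ΔE = 364.7 m.
Subtracting the expected shift leaves a residual of -382.6 − (-352.8) = -29.8 m north and 364.7 − (385.5) = -20.8 m east.
Residual distance = √((-29.8)² + (-20.8)²) = 36.4 m.

36 m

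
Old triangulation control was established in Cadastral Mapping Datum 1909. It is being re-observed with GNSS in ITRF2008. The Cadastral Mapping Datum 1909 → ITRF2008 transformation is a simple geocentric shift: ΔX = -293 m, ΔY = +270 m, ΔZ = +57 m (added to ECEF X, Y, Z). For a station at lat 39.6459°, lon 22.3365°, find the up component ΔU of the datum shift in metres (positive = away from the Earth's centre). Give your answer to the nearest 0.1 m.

At φ = 39.6459°, λ = 22.3365°: sin φ = 0.638041, cos φ = 0.770002, sin λ = 0.380045, cos λ = 0.924968.
ΔU = cos φ cos λ·ΔX + cos φ sin λ·ΔY + sin φ·ΔZ = (0.770002)(0.924968)(-293) + (0.770002)(0.380045)(270) + (0.638041)(57) = -93.30 m.

ΔU = -93.3 m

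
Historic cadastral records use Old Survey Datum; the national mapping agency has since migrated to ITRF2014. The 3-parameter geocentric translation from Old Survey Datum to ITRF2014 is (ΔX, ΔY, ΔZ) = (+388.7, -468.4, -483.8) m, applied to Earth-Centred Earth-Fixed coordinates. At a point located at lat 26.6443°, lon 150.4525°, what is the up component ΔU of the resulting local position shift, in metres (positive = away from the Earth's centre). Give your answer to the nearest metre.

The local up (radial) axis is (cos φ cos λ, cos φ sin λ, sin φ), giving ΔU = -302.240 − 206.460 − 216.960 = -725.66 m.

ΔU = -726 m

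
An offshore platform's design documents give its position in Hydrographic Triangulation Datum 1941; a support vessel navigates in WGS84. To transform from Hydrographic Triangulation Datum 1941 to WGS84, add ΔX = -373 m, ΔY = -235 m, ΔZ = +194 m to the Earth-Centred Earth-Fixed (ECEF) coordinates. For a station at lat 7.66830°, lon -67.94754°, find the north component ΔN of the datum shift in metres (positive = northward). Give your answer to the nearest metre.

ΔN = 182 m

At φ = 7.66830°, λ = -67.94754°: sin φ = 0.133438, cos φ = 0.991057, sin λ = -0.926840, cos λ = 0.375455.
ΔN = −sin φ cos λ·ΔX − sin φ sin λ·ΔY + cos φ·ΔZ = −(0.133438)(0.375455)(-373) − (0.133438)(-0.926840)(-235) + (0.991057)(194) = 181.89 m.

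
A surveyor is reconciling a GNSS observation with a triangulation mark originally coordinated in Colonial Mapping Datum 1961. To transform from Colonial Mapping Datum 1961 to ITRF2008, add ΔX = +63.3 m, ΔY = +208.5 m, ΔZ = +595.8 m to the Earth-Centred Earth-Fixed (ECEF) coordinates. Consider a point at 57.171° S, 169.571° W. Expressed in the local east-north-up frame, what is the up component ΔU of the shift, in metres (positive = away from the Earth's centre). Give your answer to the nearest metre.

ΔU = -555 m

At φ = -57.171°, λ = -169.571°: sin φ = -0.840292, cos φ = 0.542134, sin λ = -0.181017, cos λ = -0.983480.
ΔU = cos φ cos λ·ΔX + cos φ sin λ·ΔY + sin φ·ΔZ = (0.542134)(-0.983480)(63.3) + (0.542134)(-0.181017)(208.5) + (-0.840292)(595.8) = -554.86 m.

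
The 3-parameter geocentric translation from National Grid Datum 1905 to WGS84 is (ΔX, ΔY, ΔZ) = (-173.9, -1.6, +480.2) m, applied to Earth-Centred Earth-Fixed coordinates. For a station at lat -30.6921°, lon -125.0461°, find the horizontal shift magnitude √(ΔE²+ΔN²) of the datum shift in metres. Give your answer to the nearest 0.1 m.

485.6 m

At φ = -30.6921°, λ = -125.0461°: sin φ = -0.510424, cos φ = 0.859923, sin λ = -0.818690, cos λ = -0.574235.
ΔE = −sin λ·ΔX + cos λ·ΔY = −(-0.818690)·(-173.9) + (-0.574235)·(-1.6) = -141.45 m.
ΔN = −sin φ cos λ·ΔX − sin φ sin λ·ΔY + cos φ·ΔZ = −(-0.510424)(-0.574235)(-173.9) − (-0.510424)(-0.818690)(-1.6) + (0.859923)(480.2) = 464.57 m.
Horizontal magnitude = √(ΔE² + ΔN²) = √((-141.45)² + 464.57²) = 485.63 m.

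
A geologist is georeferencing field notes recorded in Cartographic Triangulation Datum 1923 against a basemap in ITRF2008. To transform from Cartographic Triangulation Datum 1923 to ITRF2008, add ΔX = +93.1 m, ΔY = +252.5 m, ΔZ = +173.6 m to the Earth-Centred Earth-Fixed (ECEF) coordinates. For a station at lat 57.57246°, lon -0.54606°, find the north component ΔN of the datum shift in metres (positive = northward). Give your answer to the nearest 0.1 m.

The local north axis is (−sin φ cos λ, −sin φ sin λ, cos φ), giving ΔN = -78.579 + 2.031 + 93.090 = 16.54 m.

ΔN = 16.5 m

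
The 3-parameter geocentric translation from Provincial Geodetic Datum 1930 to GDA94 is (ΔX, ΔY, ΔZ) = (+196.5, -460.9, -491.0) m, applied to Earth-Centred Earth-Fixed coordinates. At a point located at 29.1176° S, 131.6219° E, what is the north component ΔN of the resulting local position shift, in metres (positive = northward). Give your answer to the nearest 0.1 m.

At φ = -29.1176°, λ = 131.6219°: sin φ = -0.486604, cos φ = 0.873623, sin λ = 0.747544, cos λ = -0.664212.
ΔN = −sin φ cos λ·ΔX − sin φ sin λ·ΔY + cos φ·ΔZ = −(-0.486604)(-0.664212)(196.5) − (-0.486604)(0.747544)(-460.9) + (0.873623)(-491.0) = -660.12 m.

ΔN = -660.1 m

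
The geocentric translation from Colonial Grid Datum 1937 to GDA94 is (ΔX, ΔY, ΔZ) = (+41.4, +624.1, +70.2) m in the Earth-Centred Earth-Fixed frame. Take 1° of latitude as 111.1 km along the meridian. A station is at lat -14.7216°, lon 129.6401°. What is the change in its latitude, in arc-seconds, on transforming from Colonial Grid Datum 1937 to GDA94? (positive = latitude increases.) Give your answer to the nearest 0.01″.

Δφ = 5.94″

sin φ = -0.254123, cos φ = 0.967172, sin λ = 0.770067, cos λ = -0.637963.
North component: ΔN = −sin φ cos λ·ΔX − sin φ sin λ·ΔY + cos φ·ΔZ = −(-0.254123)(-0.637963)(41.4) − (-0.254123)(0.770067)(624.1) + (0.967172)(70.2) = 183.31 m.
1° of latitude spans 111100 m, so Δφ = 183.31 / 111100 × 3600 = 5.940″.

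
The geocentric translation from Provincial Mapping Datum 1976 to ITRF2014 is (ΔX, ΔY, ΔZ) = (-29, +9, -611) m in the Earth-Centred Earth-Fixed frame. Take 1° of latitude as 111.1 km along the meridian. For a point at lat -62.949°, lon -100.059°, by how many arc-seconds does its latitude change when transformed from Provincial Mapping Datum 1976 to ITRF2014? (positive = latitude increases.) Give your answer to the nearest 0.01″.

Δφ = -9.11″

sin φ = -0.890602, cos φ = 0.454783, sin λ = -0.984628, cos λ = -0.174662.
North component: ΔN = −sin φ cos λ·ΔX − sin φ sin λ·ΔY + cos φ·ΔZ = −(-0.890602)(-0.174662)(-29) − (-0.890602)(-0.984628)(9) + (0.454783)(-611) = -281.25 m.
1° of latitude spans 111100 m, so Δφ = -281.25 / 111100 × 3600 = -9.114″.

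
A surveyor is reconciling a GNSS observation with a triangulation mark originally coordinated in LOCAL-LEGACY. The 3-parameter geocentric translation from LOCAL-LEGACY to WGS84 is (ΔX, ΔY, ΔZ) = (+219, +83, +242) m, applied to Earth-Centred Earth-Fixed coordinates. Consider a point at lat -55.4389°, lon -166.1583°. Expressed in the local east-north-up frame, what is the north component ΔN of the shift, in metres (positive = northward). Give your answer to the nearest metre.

At φ = -55.4389°, λ = -166.1583°: sin φ = -0.823522, cos φ = 0.567285, sin λ = -0.239240, cos λ = -0.970960.
ΔN = −sin φ cos λ·ΔX − sin φ sin λ·ΔY + cos φ·ΔZ = −(-0.823522)(-0.970960)(219) − (-0.823522)(-0.239240)(83) + (0.567285)(242) = -54.18 m.

ΔN = -54 m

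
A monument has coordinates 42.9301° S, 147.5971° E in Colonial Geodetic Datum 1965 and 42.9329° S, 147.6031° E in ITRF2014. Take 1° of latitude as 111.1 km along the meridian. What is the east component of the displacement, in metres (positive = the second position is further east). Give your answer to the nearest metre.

ΔE = 488 m

Δφ = -42.9329° − -42.9301° = -0.0028°; Δλ = 147.6031° − 147.5971° = +0.0060°.
ΔN = Δφ × 111100 = -311.1 m; ΔE = Δλ × 111100 × cos(-42.9301°) = +0.0060 × 111100 × 0.732185 = 488.1 m.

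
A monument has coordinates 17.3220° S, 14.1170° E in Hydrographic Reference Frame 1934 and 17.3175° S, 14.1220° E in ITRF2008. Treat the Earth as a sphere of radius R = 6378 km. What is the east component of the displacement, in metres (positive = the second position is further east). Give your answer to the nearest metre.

Δφ = -17.3175° − -17.3220° = +0.0045°; Δλ = 14.1220° − 14.1170° = +0.0050°.
1° along a meridian = πR/180 = 111317 m.
ΔN = Δφ × 111317 = 500.9 m; ΔE = Δλ × 111317 × cos(-17.3220°) = +0.0050 × 111317 × 0.954647 = 531.3 m.

ΔE = 531 m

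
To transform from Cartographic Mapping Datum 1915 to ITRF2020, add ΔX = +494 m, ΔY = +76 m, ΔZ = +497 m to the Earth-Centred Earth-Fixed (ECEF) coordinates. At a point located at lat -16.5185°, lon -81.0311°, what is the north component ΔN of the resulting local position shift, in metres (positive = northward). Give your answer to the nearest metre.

The local north axis is (−sin φ cos λ, −sin φ sin λ, cos φ), giving ΔN = 21.897 − 21.344 + 476.488 = 477.04 m.

ΔN = 477 m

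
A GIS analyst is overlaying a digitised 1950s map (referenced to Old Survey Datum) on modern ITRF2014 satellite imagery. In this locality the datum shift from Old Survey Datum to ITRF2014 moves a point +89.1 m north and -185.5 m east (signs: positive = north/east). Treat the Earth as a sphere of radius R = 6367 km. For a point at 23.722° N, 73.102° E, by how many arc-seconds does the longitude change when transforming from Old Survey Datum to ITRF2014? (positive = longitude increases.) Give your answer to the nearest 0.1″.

Δλ = -6.6″

At latitude 23.722°, cos φ = 0.915508.
One radian of longitude at latitude φ spans R cos φ, so Δλ = ΔE / (R cos φ) = -185.5 / (6367000 × 0.915508) = -3.1823e-05 rad = -6.564″.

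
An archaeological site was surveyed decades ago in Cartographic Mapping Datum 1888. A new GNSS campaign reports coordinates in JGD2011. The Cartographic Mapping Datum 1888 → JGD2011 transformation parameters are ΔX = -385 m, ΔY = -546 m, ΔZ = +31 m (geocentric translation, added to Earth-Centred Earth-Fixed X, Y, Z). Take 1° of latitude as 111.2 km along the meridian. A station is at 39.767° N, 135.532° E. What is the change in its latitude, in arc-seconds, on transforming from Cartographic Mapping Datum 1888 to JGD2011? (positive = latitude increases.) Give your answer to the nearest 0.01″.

Δφ = 3.00″

sin φ = 0.639667, cos φ = 0.768652, sin λ = 0.700511, cos λ = -0.713642.
North component: ΔN = −sin φ cos λ·ΔX − sin φ sin λ·ΔY + cos φ·ΔZ = −(0.639667)(-0.713642)(-385) − (0.639667)(0.700511)(-546) + (0.768652)(31) = 92.74 m.
1° of latitude spans 111200 m, so Δφ = 92.74 / 111200 × 3600 = 3.002″.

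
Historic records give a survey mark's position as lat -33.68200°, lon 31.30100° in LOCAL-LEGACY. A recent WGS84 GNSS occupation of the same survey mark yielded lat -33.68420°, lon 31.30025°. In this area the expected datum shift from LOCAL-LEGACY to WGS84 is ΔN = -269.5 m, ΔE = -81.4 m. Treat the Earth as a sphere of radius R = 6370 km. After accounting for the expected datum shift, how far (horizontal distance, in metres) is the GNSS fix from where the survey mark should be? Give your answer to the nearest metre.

Observed coordinate differences: Δφ = -0.00220°, Δλ = -0.00075°.
Converting to metres (1° lat = 111177 m, cos φ = 0.832128): observed ΔN = -244.6 m, observed ΔE = -69.4 m.
Subtracting the expected shift leaves a residual of -244.6 − (-269.5) = 24.9 m north and -69.4 − (-81.4) = 12.0 m east.
Residual distance = √(24.9² + 12.0²) = 27.7 m.

28 m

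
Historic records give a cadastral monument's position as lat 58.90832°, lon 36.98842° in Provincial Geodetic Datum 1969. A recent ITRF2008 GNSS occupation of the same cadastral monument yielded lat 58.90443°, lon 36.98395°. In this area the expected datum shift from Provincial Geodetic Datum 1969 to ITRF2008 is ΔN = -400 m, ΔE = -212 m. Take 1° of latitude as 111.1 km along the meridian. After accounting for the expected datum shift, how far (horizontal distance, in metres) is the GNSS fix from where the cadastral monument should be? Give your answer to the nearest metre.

55 m

Observed coordinate differences: Δφ = -0.00389°, Δλ = -0.00447°.
Converting to metres (1° lat = 111100 m, cos φ = 0.516409): observed ΔN = -432.2 m, observed ΔE = -256.5 m.
Subtracting the expected shift leaves a residual of -432.2 − (-400) = -32.2 m north and -256.5 − (-212) = -44.5 m east.
Residual distance = √((-32.2)² + (-44.5)²) = 54.9 m.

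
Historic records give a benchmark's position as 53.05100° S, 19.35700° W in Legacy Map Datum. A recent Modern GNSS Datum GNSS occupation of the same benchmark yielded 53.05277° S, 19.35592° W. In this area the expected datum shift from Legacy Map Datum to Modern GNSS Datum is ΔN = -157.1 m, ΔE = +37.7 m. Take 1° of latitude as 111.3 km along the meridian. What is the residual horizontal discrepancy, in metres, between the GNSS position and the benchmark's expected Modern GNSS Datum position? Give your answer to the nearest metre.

Observed coordinate differences: Δφ = -0.00177°, Δλ = +0.00108°.
Converting to metres (1° lat = 111300 m, cos φ = 0.601104): observed ΔN = -197.0 m, observed ΔE = 72.3 m.
Subtracting the expected shift leaves a residual of -197.0 − (-157.1) = -39.9 m north and 72.3 − (37.7) = 34.6 m east.
Residual distance = √((-39.9)² + 34.6²) = 52.8 m.

53 m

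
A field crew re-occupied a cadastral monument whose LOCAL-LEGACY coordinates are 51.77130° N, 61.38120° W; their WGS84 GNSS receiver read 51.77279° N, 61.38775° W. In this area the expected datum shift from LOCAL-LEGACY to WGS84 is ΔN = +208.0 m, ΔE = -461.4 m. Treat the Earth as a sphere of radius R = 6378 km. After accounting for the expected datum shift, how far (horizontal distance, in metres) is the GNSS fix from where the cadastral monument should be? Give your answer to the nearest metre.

Observed coordinate differences: Δφ = +0.00149°, Δλ = -0.00655°.
Converting to metres (1° lat = 111317 m, cos φ = 0.618802): observed ΔN = 165.9 m, observed ΔE = -451.2 m.
Subtracting the expected shift leaves a residual of 165.9 − (208.0) = -42.1 m north and -451.2 − (-461.4) = 10.2 m east.
Residual distance = √((-42.1)² + 10.2²) = 43.4 m.

43 m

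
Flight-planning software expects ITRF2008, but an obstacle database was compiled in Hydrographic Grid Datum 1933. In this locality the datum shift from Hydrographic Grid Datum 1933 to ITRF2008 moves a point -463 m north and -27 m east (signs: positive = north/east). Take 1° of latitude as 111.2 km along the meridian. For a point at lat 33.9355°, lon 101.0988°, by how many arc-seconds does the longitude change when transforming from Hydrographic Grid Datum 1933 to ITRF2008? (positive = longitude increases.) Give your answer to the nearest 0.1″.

Δλ = -1.1″

At latitude 33.9355°, cos φ = 0.829667.
1° of longitude at this latitude = 111.2 × cos φ = 92.26 km, so Δλ = -27.0 / 92258.9 = -0.0002927° = -1.054″.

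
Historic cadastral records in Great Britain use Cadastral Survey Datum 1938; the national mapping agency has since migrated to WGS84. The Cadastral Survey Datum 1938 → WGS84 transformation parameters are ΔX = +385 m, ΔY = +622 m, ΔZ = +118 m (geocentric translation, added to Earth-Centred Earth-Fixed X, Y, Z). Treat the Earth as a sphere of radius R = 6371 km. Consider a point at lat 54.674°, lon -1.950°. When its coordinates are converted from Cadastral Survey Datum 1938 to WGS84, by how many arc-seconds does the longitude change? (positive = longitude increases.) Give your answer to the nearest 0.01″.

sin φ = 0.815875, cos φ = 0.578228, sin λ = -0.034027, cos λ = 0.999421.
East component: ΔE = −sin λ·ΔX + cos λ·ΔY = −(-0.034027)(385) + (0.999421)(622) = 634.74 m.
1° of latitude spans πR/180 = 111195 m; at latitude φ, 1° of longitude spans that × cos φ = 64296.0 m, so Δλ = 634.74 / 64296.0 × 3600 = 35.540″.

Δλ = 35.54″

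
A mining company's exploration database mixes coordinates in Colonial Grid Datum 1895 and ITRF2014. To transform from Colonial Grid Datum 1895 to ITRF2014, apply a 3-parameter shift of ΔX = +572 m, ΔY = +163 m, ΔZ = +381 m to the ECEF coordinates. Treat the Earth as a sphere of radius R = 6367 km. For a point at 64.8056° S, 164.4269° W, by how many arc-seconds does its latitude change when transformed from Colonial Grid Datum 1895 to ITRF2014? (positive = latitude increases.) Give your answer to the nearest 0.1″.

sin φ = -0.904869, cos φ = 0.425691, sin λ = -0.268468, cos λ = -0.963289.
North component: ΔN = −sin φ cos λ·ΔX − sin φ sin λ·ΔY + cos φ·ΔZ = −(-0.904869)(-0.963289)(572) − (-0.904869)(-0.268468)(163) + (0.425691)(381) = -375.99 m.
1° of latitude spans πR/180 = 111125 m, so Δφ = -375.99 / 111125 × 3600 = -12.181″.

Δφ = -12.2″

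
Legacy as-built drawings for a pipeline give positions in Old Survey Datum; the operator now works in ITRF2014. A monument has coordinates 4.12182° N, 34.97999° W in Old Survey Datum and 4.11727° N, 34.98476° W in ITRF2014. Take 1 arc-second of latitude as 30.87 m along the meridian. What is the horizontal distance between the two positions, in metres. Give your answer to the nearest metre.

732 m

Δφ = 4.11727° − 4.12182° = -0.00455°; Δλ = -34.98476° − -34.97999° = -0.00477°.
1° of latitude = 3600 × 30.87 = 111132 m.
ΔN = Δφ × 111132 = -505.7 m; ΔE = Δλ × 111132 × cos(4.12182°) = -0.00477 × 111132 × 0.997413 = -528.7 m.
Distance = √(ΔE² + ΔN²) = √((-528.7)² + (-505.7)²) = 731.6 m.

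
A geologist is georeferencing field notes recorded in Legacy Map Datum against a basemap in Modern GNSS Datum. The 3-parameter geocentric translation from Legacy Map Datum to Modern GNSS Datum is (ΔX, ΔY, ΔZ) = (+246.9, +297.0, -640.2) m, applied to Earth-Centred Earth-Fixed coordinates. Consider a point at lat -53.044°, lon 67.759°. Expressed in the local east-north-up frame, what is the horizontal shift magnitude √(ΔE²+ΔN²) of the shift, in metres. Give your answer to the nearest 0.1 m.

The local east axis at (φ, λ) is (−sin λ, cos λ, 0), so ΔE = −sin(67.759°)·246.9 + cos(67.759°)·297.0 = -116.12 m.
The local north axis is (−sin φ cos λ, −sin φ sin λ, cos φ), giving ΔN = 74.678 + 219.674 − 384.889 = -90.54 m.
Horizontal magnitude = √(ΔE² + ΔN²) = √((-116.12)² + (-90.54)²) = 147.24 m.

147.2 m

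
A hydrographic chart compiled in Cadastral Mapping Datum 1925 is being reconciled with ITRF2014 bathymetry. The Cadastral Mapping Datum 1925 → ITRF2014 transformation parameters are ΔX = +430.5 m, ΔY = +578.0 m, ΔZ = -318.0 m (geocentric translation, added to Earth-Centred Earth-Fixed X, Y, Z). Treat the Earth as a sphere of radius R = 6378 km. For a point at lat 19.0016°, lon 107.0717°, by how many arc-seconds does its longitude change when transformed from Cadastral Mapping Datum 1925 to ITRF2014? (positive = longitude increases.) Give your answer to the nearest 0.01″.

sin φ = 0.325595, cos φ = 0.945509, sin λ = 0.955938, cos λ = -0.293568.
East component: ΔE = −sin λ·ΔX + cos λ·ΔY = −(0.955938)(430.5) + (-0.293568)(578.0) = -581.21 m.
1° of latitude spans πR/180 = 111317 m; at latitude φ, 1° of longitude spans that × cos φ = 105251.4 m, so Δλ = -581.21 / 105251.4 × 3600 = -19.880″.

Δλ = -19.88″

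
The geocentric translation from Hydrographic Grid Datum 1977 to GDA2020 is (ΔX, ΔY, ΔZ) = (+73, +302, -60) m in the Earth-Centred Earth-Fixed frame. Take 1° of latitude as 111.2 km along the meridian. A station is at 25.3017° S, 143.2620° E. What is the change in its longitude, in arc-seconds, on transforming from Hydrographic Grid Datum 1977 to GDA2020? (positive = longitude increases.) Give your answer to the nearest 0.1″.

Δλ = -10.2″

sin φ = -0.427385, cos φ = 0.904070, sin λ = 0.598157, cos λ = -0.801379.
East component: ΔE = −sin λ·ΔX + cos λ·ΔY = −(0.598157)(73) + (-0.801379)(302) = -285.68 m.
1° of latitude spans 111200 m; at latitude φ, 1° of longitude spans that × cos φ = 100532.6 m, so Δλ = -285.68 / 100532.6 × 3600 = -10.230″.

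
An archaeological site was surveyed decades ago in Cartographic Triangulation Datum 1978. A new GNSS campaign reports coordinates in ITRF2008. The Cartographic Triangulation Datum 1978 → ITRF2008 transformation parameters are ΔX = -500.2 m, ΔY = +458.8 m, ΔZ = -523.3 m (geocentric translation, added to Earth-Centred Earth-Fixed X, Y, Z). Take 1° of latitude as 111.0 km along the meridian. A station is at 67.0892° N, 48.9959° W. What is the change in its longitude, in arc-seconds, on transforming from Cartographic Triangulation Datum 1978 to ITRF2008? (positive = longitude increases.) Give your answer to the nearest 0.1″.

sin φ = 0.921112, cos φ = 0.389298, sin λ = -0.754663, cos λ = 0.656113.
East component: ΔE = −sin λ·ΔX + cos λ·ΔY = −(-0.754663)(-500.2) + (0.656113)(458.8) = -76.46 m.
1° of latitude spans 111000 m; at latitude φ, 1° of longitude spans that × cos φ = 43212.0 m, so Δλ = -76.46 / 43212.0 × 3600 = -6.370″.

Δλ = -6.4″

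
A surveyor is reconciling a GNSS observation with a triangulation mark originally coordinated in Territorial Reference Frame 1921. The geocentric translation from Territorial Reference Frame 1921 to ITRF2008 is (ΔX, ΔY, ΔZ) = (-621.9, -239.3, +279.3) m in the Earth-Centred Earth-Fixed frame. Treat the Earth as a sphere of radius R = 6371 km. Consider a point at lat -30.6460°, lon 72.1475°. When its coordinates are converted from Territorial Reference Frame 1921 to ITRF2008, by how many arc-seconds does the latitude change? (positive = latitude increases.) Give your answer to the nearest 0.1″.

Δφ = 0.9″

sin φ = -0.509732, cos φ = 0.860333, sin λ = 0.951849, cos λ = 0.306568.
North component: ΔN = −sin φ cos λ·ΔX − sin φ sin λ·ΔY + cos φ·ΔZ = −(-0.509732)(0.306568)(-621.9) − (-0.509732)(0.951849)(-239.3) + (0.860333)(279.3) = 27.00 m.
1° of latitude spans πR/180 = 111195 m, so Δφ = 27.00 / 111195 × 3600 = 0.874″.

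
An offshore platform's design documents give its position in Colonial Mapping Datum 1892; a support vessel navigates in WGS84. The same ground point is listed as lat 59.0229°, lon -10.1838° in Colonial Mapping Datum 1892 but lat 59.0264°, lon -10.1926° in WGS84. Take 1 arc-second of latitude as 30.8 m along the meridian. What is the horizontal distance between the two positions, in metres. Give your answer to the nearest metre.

Δφ = 59.0264° − 59.0229° = +0.0035°; Δλ = -10.1926° − -10.1838° = -0.0088°.
1° of latitude = 3600 × 30.80 = 110880 m.
ΔN = Δφ × 110880 = 388.1 m; ΔE = Δλ × 110880 × cos(59.0229°) = -0.0088 × 110880 × 0.514695 = -502.2 m.
Distance = √(ΔE² + ΔN²) = √((-502.2)² + 388.1²) = 634.7 m.

635 m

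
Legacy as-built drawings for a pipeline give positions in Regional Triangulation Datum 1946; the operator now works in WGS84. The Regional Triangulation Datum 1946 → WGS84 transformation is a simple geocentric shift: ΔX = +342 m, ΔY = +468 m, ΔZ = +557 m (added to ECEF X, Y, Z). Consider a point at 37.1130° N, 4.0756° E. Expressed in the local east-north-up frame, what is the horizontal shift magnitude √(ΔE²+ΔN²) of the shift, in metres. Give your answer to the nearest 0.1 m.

The local east axis at (φ, λ) is (−sin λ, cos λ, 0), so ΔE = −sin(4.0756°)·342 + cos(4.0756°)·468 = 442.51 m.
The local north axis is (−sin φ cos λ, −sin φ sin λ, cos φ), giving ΔN = -205.837 − 20.070 + 444.178 = 218.27 m.
Horizontal magnitude = √(ΔE² + ΔN²) = √(442.51² + 218.27²) = 493.41 m.

493.4 m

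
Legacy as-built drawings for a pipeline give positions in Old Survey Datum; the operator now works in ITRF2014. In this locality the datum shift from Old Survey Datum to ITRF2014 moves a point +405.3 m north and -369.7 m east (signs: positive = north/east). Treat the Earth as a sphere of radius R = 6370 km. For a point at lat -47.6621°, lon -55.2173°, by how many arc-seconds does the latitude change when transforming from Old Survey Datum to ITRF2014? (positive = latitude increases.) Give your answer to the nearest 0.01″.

On a sphere of radius R, 1 rad of latitude = R, so Δφ = ΔN / R = 405.3 / 6370000 = 6.3626e-05 rad = 13.124″.

Δφ = 13.12″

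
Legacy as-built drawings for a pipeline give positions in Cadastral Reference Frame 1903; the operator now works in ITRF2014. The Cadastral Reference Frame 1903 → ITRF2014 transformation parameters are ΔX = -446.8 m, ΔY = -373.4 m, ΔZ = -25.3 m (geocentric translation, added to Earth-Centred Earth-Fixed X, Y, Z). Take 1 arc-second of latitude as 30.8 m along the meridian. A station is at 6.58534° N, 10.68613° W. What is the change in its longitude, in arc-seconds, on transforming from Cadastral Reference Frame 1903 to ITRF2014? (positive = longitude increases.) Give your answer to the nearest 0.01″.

Δλ = -14.70″

sin φ = 0.114683, cos φ = 0.993402, sin λ = -0.185429, cos λ = 0.982658.
East component: ΔE = −sin λ·ΔX + cos λ·ΔY = −(-0.185429)(-446.8) + (0.982658)(-373.4) = -449.77 m.
1° of latitude spans 3600 × 30.80 = 110880 m; at latitude φ, 1° of longitude spans that × cos φ = 110148.4 m, so Δλ = -449.77 / 110148.4 × 3600 = -14.700″.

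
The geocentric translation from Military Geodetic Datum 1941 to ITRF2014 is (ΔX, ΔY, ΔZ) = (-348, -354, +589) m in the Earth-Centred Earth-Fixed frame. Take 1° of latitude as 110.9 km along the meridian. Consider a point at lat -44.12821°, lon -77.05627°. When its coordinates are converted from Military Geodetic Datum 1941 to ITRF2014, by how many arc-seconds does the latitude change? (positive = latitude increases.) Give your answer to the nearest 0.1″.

sin φ = -0.696266, cos φ = 0.717784, sin λ = -0.974591, cos λ = 0.223994.
North component: ΔN = −sin φ cos λ·ΔX − sin φ sin λ·ΔY + cos φ·ΔZ = −(-0.696266)(0.223994)(-348) − (-0.696266)(-0.974591)(-354) + (0.717784)(589) = 608.72 m.
1° of latitude spans 110900 m, so Δφ = 608.72 / 110900 × 3600 = 19.760″.

Δφ = 19.8″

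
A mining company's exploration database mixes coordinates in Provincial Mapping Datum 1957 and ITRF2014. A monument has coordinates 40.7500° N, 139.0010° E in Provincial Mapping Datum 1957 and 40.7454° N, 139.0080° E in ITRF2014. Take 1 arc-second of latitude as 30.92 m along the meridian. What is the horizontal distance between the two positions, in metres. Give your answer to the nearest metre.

Δφ = 40.7454° − 40.7500° = -0.0046°; Δλ = 139.0080° − 139.0010° = +0.0070°.
1° of latitude = 3600 × 30.92 = 111312 m.
ΔN = Δφ × 111312 = -512.0 m; ΔE = Δλ × 111312 × cos(40.7500°) = +0.0070 × 111312 × 0.757565 = 590.3 m.
Distance = √(ΔE² + ΔN²) = √(590.3² + (-512.0)²) = 781.4 m.

781 m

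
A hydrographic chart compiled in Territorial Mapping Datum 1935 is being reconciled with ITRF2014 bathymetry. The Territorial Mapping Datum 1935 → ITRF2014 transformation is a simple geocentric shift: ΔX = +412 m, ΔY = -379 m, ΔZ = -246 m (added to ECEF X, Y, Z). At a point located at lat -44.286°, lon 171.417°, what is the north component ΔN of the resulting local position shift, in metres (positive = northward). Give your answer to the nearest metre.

At φ = -44.286°, λ = 171.417°: sin φ = -0.698240, cos φ = 0.715863, sin λ = 0.149242, cos λ = -0.988801.
ΔN = −sin φ cos λ·ΔX − sin φ sin λ·ΔY + cos φ·ΔZ = −(-0.698240)(-0.988801)(412) − (-0.698240)(0.149242)(-379) + (0.715863)(-246) = -500.05 m.

ΔN = -500 m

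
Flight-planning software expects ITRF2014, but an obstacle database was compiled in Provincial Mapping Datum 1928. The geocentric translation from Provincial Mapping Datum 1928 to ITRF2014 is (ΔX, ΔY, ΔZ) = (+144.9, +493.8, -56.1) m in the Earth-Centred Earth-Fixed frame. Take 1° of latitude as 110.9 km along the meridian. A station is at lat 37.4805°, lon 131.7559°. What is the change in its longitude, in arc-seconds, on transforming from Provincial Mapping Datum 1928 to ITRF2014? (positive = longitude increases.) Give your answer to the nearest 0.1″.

Δλ = -17.9″

sin φ = 0.608491, cos φ = 0.793560, sin λ = 0.745989, cos λ = -0.665958.
East component: ΔE = −sin λ·ΔX + cos λ·ΔY = −(0.745989)(144.9) + (-0.665958)(493.8) = -436.94 m.
1° of latitude spans 110900 m; at latitude φ, 1° of longitude spans that × cos φ = 88005.9 m, so Δλ = -436.94 / 88005.9 × 3600 = -17.874″.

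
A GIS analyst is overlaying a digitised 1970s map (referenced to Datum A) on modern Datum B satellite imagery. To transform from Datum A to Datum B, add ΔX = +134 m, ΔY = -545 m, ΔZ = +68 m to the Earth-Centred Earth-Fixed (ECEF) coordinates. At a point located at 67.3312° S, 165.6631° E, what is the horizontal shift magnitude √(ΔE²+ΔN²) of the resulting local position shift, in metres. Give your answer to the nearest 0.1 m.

At φ = -67.3312°, λ = 165.6631°: sin φ = -0.922748, cos φ = 0.385404, sin λ = 0.247623, cos λ = -0.968856.
ΔE = −sin λ·ΔX + cos λ·ΔY = −(0.247623)·(134) + (-0.968856)·(-545) = 494.85 m.
ΔN = −sin φ cos λ·ΔX − sin φ sin λ·ΔY + cos φ·ΔZ = −(-0.922748)(-0.968856)(134) − (-0.922748)(0.247623)(-545) + (0.385404)(68) = -218.12 m.
Horizontal magnitude = √(ΔE² + ΔN²) = √(494.85² + (-218.12)²) = 540.78 m.

540.8 m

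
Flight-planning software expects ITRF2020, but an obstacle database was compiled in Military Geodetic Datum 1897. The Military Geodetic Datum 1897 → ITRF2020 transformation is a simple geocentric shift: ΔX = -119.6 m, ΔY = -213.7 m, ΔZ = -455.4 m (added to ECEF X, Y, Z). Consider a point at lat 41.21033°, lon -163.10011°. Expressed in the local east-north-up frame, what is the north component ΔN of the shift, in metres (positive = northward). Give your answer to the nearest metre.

The local north axis is (−sin φ cos λ, −sin φ sin λ, cos φ), giving ΔN = -75.393 − 40.928 − 342.596 = -458.92 m.

ΔN = -459 m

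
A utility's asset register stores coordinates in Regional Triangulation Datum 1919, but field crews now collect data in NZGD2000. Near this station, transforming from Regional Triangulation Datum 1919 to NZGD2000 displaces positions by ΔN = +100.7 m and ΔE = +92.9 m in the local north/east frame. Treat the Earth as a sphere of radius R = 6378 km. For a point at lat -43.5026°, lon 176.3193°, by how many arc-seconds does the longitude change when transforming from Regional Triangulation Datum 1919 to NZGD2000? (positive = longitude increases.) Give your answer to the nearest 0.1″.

At latitude -43.5026°, cos φ = 0.725343.
One radian of longitude at latitude φ spans R cos φ, so Δλ = ΔE / (R cos φ) = 92.9 / (6378000 × 0.725343) = 2.0081e-05 rad = 4.142″.

Δλ = 4.1″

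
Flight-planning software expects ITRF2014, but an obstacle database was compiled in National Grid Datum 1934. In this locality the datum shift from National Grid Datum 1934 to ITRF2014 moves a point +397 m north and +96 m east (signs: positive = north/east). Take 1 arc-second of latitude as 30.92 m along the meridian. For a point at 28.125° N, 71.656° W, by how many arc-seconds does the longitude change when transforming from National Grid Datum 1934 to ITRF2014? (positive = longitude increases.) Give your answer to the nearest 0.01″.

Δλ = 3.52″

At latitude 28.125°, cos φ = 0.881921.
1″ of longitude at this latitude = 30.92 × cos φ = 27.2690 m, so Δλ = 96.0 / 27.2690 = 3.520″.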